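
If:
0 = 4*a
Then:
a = 0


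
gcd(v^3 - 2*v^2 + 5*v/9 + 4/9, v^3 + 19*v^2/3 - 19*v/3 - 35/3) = 1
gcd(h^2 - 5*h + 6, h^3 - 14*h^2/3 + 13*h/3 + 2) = h^2 - 5*h + 6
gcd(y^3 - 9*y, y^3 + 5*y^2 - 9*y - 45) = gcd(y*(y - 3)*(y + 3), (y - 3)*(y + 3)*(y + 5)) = y^2 - 9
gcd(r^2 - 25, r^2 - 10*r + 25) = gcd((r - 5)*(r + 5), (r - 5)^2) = r - 5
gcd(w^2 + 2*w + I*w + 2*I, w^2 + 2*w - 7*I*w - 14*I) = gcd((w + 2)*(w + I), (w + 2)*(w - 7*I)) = w + 2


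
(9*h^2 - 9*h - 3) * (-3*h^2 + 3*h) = -27*h^4 + 54*h^3 - 18*h^2 - 9*h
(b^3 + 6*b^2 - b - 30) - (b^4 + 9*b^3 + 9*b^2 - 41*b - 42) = -b^4 - 8*b^3 - 3*b^2 + 40*b + 12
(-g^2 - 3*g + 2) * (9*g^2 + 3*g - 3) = -9*g^4 - 30*g^3 + 12*g^2 + 15*g - 6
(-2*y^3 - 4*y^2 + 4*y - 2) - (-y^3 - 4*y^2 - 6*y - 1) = -y^3 + 10*y - 1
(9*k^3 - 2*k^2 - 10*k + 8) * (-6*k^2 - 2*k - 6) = -54*k^5 - 6*k^4 + 10*k^3 - 16*k^2 + 44*k - 48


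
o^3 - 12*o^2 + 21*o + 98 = (o - 7)^2*(o + 2)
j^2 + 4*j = j*(j + 4)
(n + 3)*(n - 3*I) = n^2 + 3*n - 3*I*n - 9*I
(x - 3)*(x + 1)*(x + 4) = x^3 + 2*x^2 - 11*x - 12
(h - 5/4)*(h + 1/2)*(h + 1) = h^3 + h^2/4 - 11*h/8 - 5/8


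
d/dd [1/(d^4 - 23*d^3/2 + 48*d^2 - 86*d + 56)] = 2*(-8*d^3 + 69*d^2 - 192*d + 172)/(2*d^4 - 23*d^3 + 96*d^2 - 172*d + 112)^2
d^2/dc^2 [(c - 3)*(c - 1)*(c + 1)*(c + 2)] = 12*c^2 - 6*c - 14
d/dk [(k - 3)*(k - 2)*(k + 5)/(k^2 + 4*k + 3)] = (k^4 + 8*k^3 + 28*k^2 - 60*k - 177)/(k^4 + 8*k^3 + 22*k^2 + 24*k + 9)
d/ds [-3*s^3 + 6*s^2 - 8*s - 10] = -9*s^2 + 12*s - 8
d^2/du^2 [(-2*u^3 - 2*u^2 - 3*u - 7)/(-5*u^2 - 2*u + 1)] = 2*(73*u^3 + 543*u^2 + 261*u + 71)/(125*u^6 + 150*u^5 - 15*u^4 - 52*u^3 + 3*u^2 + 6*u - 1)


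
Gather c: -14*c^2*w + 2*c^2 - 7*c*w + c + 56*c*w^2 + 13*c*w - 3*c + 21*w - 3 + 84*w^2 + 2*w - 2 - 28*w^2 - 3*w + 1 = c^2*(2 - 14*w) + c*(56*w^2 + 6*w - 2) + 56*w^2 + 20*w - 4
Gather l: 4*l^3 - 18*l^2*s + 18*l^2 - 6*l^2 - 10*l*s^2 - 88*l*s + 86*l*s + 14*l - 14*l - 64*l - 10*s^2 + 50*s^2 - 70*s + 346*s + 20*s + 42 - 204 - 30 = 4*l^3 + l^2*(12 - 18*s) + l*(-10*s^2 - 2*s - 64) + 40*s^2 + 296*s - 192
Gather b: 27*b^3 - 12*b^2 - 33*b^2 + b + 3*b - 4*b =27*b^3 - 45*b^2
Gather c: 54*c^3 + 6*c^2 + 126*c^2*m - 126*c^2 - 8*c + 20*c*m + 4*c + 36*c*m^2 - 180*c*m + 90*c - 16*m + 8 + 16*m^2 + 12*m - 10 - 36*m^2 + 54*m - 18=54*c^3 + c^2*(126*m - 120) + c*(36*m^2 - 160*m + 86) - 20*m^2 + 50*m - 20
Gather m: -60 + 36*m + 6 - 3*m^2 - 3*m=-3*m^2 + 33*m - 54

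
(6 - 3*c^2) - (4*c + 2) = -3*c^2 - 4*c + 4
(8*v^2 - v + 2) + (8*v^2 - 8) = 16*v^2 - v - 6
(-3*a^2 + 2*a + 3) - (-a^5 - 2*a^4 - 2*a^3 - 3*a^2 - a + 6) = a^5 + 2*a^4 + 2*a^3 + 3*a - 3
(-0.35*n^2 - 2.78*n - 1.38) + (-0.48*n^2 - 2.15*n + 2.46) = -0.83*n^2 - 4.93*n + 1.08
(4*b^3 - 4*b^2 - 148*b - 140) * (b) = 4*b^4 - 4*b^3 - 148*b^2 - 140*b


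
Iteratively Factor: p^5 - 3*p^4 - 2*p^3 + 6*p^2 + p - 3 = (p - 1)*(p^4 - 2*p^3 - 4*p^2 + 2*p + 3) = (p - 1)*(p + 1)*(p^3 - 3*p^2 - p + 3) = (p - 1)*(p + 1)^2*(p^2 - 4*p + 3) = (p - 1)^2*(p + 1)^2*(p - 3)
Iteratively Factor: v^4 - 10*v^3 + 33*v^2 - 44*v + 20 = (v - 5)*(v^3 - 5*v^2 + 8*v - 4) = (v - 5)*(v - 1)*(v^2 - 4*v + 4) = (v - 5)*(v - 2)*(v - 1)*(v - 2)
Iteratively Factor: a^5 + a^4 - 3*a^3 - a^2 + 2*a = (a + 1)*(a^4 - 3*a^2 + 2*a) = (a - 1)*(a + 1)*(a^3 + a^2 - 2*a) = (a - 1)*(a + 1)*(a + 2)*(a^2 - a) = a*(a - 1)*(a + 1)*(a + 2)*(a - 1)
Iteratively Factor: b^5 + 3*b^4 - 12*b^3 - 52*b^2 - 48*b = (b)*(b^4 + 3*b^3 - 12*b^2 - 52*b - 48) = b*(b - 4)*(b^3 + 7*b^2 + 16*b + 12) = b*(b - 4)*(b + 3)*(b^2 + 4*b + 4) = b*(b - 4)*(b + 2)*(b + 3)*(b + 2)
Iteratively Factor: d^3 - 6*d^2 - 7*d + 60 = (d + 3)*(d^2 - 9*d + 20) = (d - 4)*(d + 3)*(d - 5)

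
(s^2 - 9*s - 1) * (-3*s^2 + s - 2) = -3*s^4 + 28*s^3 - 8*s^2 + 17*s + 2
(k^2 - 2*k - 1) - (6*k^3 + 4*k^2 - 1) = -6*k^3 - 3*k^2 - 2*k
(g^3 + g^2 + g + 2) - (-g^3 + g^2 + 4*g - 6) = 2*g^3 - 3*g + 8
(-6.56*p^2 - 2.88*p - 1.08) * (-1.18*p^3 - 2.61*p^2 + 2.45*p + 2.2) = 7.7408*p^5 + 20.52*p^4 - 7.2808*p^3 - 18.6692*p^2 - 8.982*p - 2.376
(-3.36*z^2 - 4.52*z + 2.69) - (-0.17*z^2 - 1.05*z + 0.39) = -3.19*z^2 - 3.47*z + 2.3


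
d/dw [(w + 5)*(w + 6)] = 2*w + 11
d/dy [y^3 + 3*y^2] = 3*y*(y + 2)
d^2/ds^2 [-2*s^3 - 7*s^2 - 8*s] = -12*s - 14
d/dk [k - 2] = 1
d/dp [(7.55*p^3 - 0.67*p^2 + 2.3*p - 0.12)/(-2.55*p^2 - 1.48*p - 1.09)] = (-19.2525*p^4 - 22.348*p^3 - 17.8319*p^2 + 0.8486*p - 2.6846)/(6.5025*p^4 + 7.548*p^3 + 7.7494*p^2 + 3.2264*p + 1.1881)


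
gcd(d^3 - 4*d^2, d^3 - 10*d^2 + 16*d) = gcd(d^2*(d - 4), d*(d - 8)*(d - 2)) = d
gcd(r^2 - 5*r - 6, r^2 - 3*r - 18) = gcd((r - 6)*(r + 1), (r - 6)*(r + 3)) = r - 6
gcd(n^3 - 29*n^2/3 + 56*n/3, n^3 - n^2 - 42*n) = n^2 - 7*n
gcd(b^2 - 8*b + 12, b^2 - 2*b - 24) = b - 6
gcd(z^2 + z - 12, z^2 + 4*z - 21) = z - 3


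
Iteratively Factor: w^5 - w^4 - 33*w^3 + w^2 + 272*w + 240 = (w + 3)*(w^4 - 4*w^3 - 21*w^2 + 64*w + 80) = (w + 1)*(w + 3)*(w^3 - 5*w^2 - 16*w + 80) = (w - 5)*(w + 1)*(w + 3)*(w^2 - 16) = (w - 5)*(w + 1)*(w + 3)*(w + 4)*(w - 4)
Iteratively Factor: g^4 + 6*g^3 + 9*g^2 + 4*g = (g + 1)*(g^3 + 5*g^2 + 4*g) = (g + 1)*(g + 4)*(g^2 + g) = g*(g + 1)*(g + 4)*(g + 1)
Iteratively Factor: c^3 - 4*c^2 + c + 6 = (c - 3)*(c^2 - c - 2) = (c - 3)*(c + 1)*(c - 2)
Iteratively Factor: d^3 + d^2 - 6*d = (d + 3)*(d^2 - 2*d) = d*(d + 3)*(d - 2)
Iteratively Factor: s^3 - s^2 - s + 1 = (s - 1)*(s^2 - 1) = (s - 1)^2*(s + 1)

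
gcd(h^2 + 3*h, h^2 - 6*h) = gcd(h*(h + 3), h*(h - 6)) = h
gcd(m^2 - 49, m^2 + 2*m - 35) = m + 7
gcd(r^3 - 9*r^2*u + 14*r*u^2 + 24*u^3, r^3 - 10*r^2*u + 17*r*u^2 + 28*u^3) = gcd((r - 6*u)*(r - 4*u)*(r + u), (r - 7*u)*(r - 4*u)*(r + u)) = r^2 - 3*r*u - 4*u^2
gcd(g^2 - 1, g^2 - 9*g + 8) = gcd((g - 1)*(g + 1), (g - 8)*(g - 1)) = g - 1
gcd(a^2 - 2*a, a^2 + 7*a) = a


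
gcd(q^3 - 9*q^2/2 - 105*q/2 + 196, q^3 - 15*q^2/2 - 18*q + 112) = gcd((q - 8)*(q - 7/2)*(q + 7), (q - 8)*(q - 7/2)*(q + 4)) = q^2 - 23*q/2 + 28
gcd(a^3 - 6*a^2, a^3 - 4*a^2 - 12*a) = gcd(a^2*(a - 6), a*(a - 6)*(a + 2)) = a^2 - 6*a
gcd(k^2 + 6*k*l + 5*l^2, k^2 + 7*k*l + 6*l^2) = k + l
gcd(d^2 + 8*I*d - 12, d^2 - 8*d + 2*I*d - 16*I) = d + 2*I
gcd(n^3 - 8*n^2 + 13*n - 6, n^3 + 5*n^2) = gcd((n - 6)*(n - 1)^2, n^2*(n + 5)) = 1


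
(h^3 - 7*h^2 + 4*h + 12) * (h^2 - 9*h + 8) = h^5 - 16*h^4 + 75*h^3 - 80*h^2 - 76*h + 96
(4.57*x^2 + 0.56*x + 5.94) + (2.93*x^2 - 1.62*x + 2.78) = 7.5*x^2 - 1.06*x + 8.72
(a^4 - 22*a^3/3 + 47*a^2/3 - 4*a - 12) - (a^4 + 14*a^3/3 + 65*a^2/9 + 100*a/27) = -12*a^3 + 76*a^2/9 - 208*a/27 - 12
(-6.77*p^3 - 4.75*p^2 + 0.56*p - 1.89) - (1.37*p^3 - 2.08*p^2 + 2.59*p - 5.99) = -8.14*p^3 - 2.67*p^2 - 2.03*p + 4.1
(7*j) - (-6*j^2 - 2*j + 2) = 6*j^2 + 9*j - 2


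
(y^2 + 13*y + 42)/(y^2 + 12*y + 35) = (y + 6)/(y + 5)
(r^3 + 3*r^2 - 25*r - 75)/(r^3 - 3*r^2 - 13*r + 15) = (r + 5)/(r - 1)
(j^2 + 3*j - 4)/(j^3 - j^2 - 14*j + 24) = (j - 1)/(j^2 - 5*j + 6)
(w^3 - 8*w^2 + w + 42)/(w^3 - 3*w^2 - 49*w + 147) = (w + 2)/(w + 7)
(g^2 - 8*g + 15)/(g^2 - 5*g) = (g - 3)/g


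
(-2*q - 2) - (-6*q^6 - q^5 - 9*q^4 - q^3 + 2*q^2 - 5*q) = 6*q^6 + q^5 + 9*q^4 + q^3 - 2*q^2 + 3*q - 2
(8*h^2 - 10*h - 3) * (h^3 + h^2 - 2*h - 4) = 8*h^5 - 2*h^4 - 29*h^3 - 15*h^2 + 46*h + 12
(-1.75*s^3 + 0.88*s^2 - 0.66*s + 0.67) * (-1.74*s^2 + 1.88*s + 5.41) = 3.045*s^5 - 4.8212*s^4 - 6.6647*s^3 + 2.3542*s^2 - 2.311*s + 3.6247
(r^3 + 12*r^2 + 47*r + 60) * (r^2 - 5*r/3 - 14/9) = r^5 + 31*r^4/3 + 229*r^3/9 - 37*r^2 - 1558*r/9 - 280/3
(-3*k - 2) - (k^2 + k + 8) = -k^2 - 4*k - 10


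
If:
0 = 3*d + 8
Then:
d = -8/3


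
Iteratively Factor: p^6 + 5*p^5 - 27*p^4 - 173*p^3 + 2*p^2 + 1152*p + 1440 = (p + 2)*(p^5 + 3*p^4 - 33*p^3 - 107*p^2 + 216*p + 720) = (p + 2)*(p + 4)*(p^4 - p^3 - 29*p^2 + 9*p + 180) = (p + 2)*(p + 3)*(p + 4)*(p^3 - 4*p^2 - 17*p + 60) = (p - 5)*(p + 2)*(p + 3)*(p + 4)*(p^2 + p - 12) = (p - 5)*(p - 3)*(p + 2)*(p + 3)*(p + 4)*(p + 4)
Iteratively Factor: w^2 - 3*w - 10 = (w + 2)*(w - 5)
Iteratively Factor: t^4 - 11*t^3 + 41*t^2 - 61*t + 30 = (t - 2)*(t^3 - 9*t^2 + 23*t - 15) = (t - 3)*(t - 2)*(t^2 - 6*t + 5) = (t - 3)*(t - 2)*(t - 1)*(t - 5)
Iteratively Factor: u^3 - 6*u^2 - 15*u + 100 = (u + 4)*(u^2 - 10*u + 25) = (u - 5)*(u + 4)*(u - 5)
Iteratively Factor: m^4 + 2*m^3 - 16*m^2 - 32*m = (m + 4)*(m^3 - 2*m^2 - 8*m) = (m - 4)*(m + 4)*(m^2 + 2*m) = m*(m - 4)*(m + 4)*(m + 2)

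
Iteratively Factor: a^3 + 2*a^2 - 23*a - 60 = (a + 4)*(a^2 - 2*a - 15) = (a - 5)*(a + 4)*(a + 3)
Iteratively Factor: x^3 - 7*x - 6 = (x - 3)*(x^2 + 3*x + 2) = (x - 3)*(x + 2)*(x + 1)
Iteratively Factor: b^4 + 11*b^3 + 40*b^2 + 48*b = (b + 3)*(b^3 + 8*b^2 + 16*b) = b*(b + 3)*(b^2 + 8*b + 16) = b*(b + 3)*(b + 4)*(b + 4)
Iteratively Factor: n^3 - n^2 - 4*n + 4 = (n - 1)*(n^2 - 4) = (n - 1)*(n + 2)*(n - 2)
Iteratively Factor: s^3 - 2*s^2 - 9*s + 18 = (s - 3)*(s^2 + s - 6) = (s - 3)*(s + 3)*(s - 2)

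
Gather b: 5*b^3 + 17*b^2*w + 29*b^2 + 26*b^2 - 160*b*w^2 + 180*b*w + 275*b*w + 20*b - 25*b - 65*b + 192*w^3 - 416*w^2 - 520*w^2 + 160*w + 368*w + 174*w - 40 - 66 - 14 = 5*b^3 + b^2*(17*w + 55) + b*(-160*w^2 + 455*w - 70) + 192*w^3 - 936*w^2 + 702*w - 120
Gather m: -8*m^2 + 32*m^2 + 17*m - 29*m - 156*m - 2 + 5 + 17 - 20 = 24*m^2 - 168*m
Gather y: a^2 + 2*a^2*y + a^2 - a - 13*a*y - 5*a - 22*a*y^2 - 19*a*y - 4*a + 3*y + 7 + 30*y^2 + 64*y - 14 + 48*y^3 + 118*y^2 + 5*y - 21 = 2*a^2 - 10*a + 48*y^3 + y^2*(148 - 22*a) + y*(2*a^2 - 32*a + 72) - 28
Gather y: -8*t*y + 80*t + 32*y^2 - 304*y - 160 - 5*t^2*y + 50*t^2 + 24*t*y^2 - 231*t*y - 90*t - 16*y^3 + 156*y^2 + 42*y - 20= 50*t^2 - 10*t - 16*y^3 + y^2*(24*t + 188) + y*(-5*t^2 - 239*t - 262) - 180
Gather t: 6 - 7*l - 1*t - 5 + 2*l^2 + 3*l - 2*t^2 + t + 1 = 2*l^2 - 4*l - 2*t^2 + 2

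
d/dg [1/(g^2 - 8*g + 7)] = 2*(4 - g)/(g^2 - 8*g + 7)^2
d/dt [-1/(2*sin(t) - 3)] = 2*cos(t)/(2*sin(t) - 3)^2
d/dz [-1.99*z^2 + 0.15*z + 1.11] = 0.15 - 3.98*z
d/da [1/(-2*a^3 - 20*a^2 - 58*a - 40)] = (3*a^2 + 20*a + 29)/(2*(a^3 + 10*a^2 + 29*a + 20)^2)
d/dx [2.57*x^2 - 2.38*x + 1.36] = 5.14*x - 2.38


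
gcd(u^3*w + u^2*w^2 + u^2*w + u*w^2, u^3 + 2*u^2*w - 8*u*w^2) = u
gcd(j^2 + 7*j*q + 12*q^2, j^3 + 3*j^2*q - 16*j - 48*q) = j + 3*q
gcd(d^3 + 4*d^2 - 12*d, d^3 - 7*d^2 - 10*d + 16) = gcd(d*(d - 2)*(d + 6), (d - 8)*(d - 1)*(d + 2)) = 1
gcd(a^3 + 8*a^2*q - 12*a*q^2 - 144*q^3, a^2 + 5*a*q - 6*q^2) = a + 6*q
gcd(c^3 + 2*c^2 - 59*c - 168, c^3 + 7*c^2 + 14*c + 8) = 1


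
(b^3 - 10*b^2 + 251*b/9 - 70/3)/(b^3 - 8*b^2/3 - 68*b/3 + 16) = (9*b^2 - 36*b + 35)/(3*(3*b^2 + 10*b - 8))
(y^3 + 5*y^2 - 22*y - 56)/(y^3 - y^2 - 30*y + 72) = (y^2 + 9*y + 14)/(y^2 + 3*y - 18)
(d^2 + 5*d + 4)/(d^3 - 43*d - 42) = (d + 4)/(d^2 - d - 42)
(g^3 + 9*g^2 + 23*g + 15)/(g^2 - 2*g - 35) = (g^2 + 4*g + 3)/(g - 7)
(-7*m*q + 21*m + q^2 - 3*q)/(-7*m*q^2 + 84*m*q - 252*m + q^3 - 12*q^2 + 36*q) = (q - 3)/(q^2 - 12*q + 36)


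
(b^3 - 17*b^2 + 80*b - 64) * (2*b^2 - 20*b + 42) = 2*b^5 - 54*b^4 + 542*b^3 - 2442*b^2 + 4640*b - 2688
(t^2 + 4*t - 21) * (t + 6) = t^3 + 10*t^2 + 3*t - 126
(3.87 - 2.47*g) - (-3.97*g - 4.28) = 1.5*g + 8.15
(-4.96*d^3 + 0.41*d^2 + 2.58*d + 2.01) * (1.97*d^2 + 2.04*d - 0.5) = -9.7712*d^5 - 9.3107*d^4 + 8.399*d^3 + 9.0179*d^2 + 2.8104*d - 1.005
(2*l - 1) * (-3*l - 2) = -6*l^2 - l + 2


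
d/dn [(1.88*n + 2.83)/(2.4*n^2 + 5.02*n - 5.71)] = (4.512*n^2 + 9.4376*n - (1.88*n + 2.83)*(4.8*n + 5.02) - 10.7348)/(2.4*n^2 + 5.02*n - 5.71)^2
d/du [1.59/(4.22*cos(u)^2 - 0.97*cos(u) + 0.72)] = (13.4196*cos(u) - 1.5423)*sin(u)/(4.22*cos(u)^2 - 0.97*cos(u) + 0.72)^2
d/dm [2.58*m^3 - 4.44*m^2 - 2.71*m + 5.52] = 7.74*m^2 - 8.88*m - 2.71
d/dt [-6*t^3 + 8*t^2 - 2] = 2*t*(8 - 9*t)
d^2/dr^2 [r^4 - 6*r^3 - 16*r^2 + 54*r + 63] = 12*r^2 - 36*r - 32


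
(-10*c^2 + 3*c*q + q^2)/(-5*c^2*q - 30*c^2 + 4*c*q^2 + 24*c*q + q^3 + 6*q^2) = (-2*c + q)/(-c*q - 6*c + q^2 + 6*q)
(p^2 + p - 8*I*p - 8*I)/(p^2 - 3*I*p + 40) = (p + 1)/(p + 5*I)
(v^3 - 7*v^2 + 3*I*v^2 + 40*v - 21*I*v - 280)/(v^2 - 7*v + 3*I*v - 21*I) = (v^2 + 3*I*v + 40)/(v + 3*I)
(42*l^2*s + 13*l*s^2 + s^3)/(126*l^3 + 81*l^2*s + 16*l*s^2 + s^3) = s/(3*l + s)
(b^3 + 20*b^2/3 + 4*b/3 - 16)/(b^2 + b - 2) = (b^2 + 14*b/3 - 8)/(b - 1)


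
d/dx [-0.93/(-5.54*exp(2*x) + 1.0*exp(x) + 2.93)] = (0.93 - 10.3044*exp(x))*exp(x)/(-5.54*exp(2*x) + 1.0*exp(x) + 2.93)^2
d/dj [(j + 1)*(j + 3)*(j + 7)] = 3*j^2 + 22*j + 31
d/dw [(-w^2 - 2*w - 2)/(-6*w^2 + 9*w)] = (-7*w^2 - 8*w + 6)/(3*w^2*(4*w^2 - 12*w + 9))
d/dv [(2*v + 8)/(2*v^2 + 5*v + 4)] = 2*(2*v^2 + 5*v - (v + 4)*(4*v + 5) + 4)/(2*v^2 + 5*v + 4)^2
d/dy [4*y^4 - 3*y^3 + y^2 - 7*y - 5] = 16*y^3 - 9*y^2 + 2*y - 7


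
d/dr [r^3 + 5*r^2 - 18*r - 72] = 3*r^2 + 10*r - 18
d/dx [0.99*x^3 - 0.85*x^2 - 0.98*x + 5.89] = 2.97*x^2 - 1.7*x - 0.98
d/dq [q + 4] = 1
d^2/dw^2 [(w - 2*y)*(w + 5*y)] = 2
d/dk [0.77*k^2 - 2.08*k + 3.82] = 1.54*k - 2.08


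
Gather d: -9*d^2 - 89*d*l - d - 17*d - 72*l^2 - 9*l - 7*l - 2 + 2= -9*d^2 + d*(-89*l - 18) - 72*l^2 - 16*l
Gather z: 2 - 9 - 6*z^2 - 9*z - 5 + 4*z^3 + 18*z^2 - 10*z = 4*z^3 + 12*z^2 - 19*z - 12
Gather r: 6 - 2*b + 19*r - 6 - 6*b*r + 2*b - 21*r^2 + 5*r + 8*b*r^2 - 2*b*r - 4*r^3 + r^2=-4*r^3 + r^2*(8*b - 20) + r*(24 - 8*b)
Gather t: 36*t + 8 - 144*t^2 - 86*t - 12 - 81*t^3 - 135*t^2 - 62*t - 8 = -81*t^3 - 279*t^2 - 112*t - 12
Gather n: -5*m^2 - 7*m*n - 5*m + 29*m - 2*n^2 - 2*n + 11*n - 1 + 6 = -5*m^2 + 24*m - 2*n^2 + n*(9 - 7*m) + 5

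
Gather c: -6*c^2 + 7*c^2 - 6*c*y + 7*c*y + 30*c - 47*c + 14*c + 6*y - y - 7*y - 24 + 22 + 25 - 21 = c^2 + c*(y - 3) - 2*y + 2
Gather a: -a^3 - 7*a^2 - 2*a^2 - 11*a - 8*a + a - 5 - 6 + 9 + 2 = -a^3 - 9*a^2 - 18*a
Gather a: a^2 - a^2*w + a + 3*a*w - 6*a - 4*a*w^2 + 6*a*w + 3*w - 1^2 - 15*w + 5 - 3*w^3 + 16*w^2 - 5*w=a^2*(1 - w) + a*(-4*w^2 + 9*w - 5) - 3*w^3 + 16*w^2 - 17*w + 4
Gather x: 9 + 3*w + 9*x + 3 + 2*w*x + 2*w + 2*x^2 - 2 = 5*w + 2*x^2 + x*(2*w + 9) + 10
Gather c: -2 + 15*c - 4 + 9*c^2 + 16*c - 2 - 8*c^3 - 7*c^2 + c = -8*c^3 + 2*c^2 + 32*c - 8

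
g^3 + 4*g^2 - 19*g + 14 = (g - 2)*(g - 1)*(g + 7)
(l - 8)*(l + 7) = l^2 - l - 56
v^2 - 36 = (v - 6)*(v + 6)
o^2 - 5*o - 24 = (o - 8)*(o + 3)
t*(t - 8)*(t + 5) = t^3 - 3*t^2 - 40*t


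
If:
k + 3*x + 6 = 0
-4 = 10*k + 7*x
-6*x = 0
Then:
No Solution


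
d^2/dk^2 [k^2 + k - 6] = 2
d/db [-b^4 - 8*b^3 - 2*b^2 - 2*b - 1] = -4*b^3 - 24*b^2 - 4*b - 2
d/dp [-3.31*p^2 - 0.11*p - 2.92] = -6.62*p - 0.11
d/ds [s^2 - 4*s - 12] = 2*s - 4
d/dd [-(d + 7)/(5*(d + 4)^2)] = (d + 10)/(5*(d + 4)^3)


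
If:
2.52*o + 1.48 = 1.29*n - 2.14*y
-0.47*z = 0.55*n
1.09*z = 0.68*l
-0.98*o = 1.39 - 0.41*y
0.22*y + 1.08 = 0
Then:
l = 25.85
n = -13.78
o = -3.47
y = -4.91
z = 16.12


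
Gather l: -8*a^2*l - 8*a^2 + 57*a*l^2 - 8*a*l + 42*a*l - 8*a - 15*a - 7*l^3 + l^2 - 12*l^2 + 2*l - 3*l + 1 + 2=-8*a^2 - 23*a - 7*l^3 + l^2*(57*a - 11) + l*(-8*a^2 + 34*a - 1) + 3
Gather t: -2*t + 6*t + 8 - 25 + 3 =4*t - 14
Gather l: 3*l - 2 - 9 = 3*l - 11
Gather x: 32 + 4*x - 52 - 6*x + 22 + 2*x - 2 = 0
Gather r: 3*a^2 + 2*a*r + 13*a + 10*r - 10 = 3*a^2 + 13*a + r*(2*a + 10) - 10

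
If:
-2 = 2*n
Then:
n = -1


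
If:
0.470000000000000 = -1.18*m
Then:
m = -0.40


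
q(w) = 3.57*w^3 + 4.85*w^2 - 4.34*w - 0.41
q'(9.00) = 950.47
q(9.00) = 2955.91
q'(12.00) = 1654.30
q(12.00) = 6814.87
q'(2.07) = 61.63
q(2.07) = 43.05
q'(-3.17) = 72.53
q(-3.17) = -51.64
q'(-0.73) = -5.71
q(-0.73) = 3.95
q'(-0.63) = -6.20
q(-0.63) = 3.36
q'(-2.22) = 26.91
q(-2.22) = -5.93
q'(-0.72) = -5.77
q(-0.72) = 3.90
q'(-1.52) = 5.66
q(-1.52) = 4.86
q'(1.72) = 44.03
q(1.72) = 24.64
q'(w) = 10.71*w^2 + 9.7*w - 4.34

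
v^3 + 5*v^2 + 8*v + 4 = (v + 1)*(v + 2)^2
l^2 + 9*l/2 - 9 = (l - 3/2)*(l + 6)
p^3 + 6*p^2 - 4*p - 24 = (p - 2)*(p + 2)*(p + 6)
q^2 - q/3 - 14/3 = (q - 7/3)*(q + 2)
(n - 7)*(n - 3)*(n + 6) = n^3 - 4*n^2 - 39*n + 126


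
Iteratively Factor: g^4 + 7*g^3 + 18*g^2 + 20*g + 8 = (g + 2)*(g^3 + 5*g^2 + 8*g + 4) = (g + 2)^2*(g^2 + 3*g + 2) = (g + 1)*(g + 2)^2*(g + 2)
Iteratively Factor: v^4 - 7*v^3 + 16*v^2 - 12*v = (v - 2)*(v^3 - 5*v^2 + 6*v) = (v - 3)*(v - 2)*(v^2 - 2*v) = (v - 3)*(v - 2)^2*(v)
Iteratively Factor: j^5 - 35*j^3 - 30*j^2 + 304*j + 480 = (j + 3)*(j^4 - 3*j^3 - 26*j^2 + 48*j + 160) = (j - 5)*(j + 3)*(j^3 + 2*j^2 - 16*j - 32) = (j - 5)*(j + 3)*(j + 4)*(j^2 - 2*j - 8) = (j - 5)*(j + 2)*(j + 3)*(j + 4)*(j - 4)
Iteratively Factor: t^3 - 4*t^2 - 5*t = (t)*(t^2 - 4*t - 5) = t*(t + 1)*(t - 5)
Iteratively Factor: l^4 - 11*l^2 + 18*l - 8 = (l - 2)*(l^3 + 2*l^2 - 7*l + 4) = (l - 2)*(l - 1)*(l^2 + 3*l - 4) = (l - 2)*(l - 1)*(l + 4)*(l - 1)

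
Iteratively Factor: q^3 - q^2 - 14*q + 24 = (q - 3)*(q^2 + 2*q - 8) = (q - 3)*(q + 4)*(q - 2)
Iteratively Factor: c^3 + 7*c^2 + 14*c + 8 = (c + 1)*(c^2 + 6*c + 8) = (c + 1)*(c + 4)*(c + 2)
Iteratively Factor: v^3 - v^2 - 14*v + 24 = (v - 2)*(v^2 + v - 12) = (v - 2)*(v + 4)*(v - 3)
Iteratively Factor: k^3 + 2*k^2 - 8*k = (k - 2)*(k^2 + 4*k) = k*(k - 2)*(k + 4)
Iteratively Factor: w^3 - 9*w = (w + 3)*(w^2 - 3*w) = w*(w + 3)*(w - 3)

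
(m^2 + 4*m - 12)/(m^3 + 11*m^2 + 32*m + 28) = (m^2 + 4*m - 12)/(m^3 + 11*m^2 + 32*m + 28)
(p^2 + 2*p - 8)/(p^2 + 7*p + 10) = (p^2 + 2*p - 8)/(p^2 + 7*p + 10)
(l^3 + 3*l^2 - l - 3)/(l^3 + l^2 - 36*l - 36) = (l^2 + 2*l - 3)/(l^2 - 36)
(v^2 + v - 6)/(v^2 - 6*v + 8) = (v + 3)/(v - 4)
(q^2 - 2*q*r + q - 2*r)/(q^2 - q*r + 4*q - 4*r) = (q^2 - 2*q*r + q - 2*r)/(q^2 - q*r + 4*q - 4*r)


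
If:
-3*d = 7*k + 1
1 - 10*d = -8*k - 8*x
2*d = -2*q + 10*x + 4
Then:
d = 28*x/47 - 1/94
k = -12*x/47 - 13/94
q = 207*x/47 + 189/94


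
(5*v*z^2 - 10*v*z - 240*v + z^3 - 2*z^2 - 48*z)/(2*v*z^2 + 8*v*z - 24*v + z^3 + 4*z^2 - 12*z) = (5*v*z - 40*v + z^2 - 8*z)/(2*v*z - 4*v + z^2 - 2*z)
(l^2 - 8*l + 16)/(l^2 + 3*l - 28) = (l - 4)/(l + 7)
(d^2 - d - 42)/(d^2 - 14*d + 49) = (d + 6)/(d - 7)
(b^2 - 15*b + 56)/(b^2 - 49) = (b - 8)/(b + 7)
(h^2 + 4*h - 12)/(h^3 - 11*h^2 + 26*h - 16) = (h + 6)/(h^2 - 9*h + 8)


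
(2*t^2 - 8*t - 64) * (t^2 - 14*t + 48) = 2*t^4 - 36*t^3 + 144*t^2 + 512*t - 3072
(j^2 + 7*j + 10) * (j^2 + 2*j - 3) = j^4 + 9*j^3 + 21*j^2 - j - 30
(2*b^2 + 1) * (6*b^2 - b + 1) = 12*b^4 - 2*b^3 + 8*b^2 - b + 1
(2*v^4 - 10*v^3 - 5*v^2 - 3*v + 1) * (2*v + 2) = 4*v^5 - 16*v^4 - 30*v^3 - 16*v^2 - 4*v + 2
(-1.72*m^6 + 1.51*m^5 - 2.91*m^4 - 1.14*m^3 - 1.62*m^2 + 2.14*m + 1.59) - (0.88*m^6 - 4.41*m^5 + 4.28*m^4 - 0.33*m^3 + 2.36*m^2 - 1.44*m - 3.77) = -2.6*m^6 + 5.92*m^5 - 7.19*m^4 - 0.81*m^3 - 3.98*m^2 + 3.58*m + 5.36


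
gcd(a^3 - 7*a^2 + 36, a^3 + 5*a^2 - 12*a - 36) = a^2 - a - 6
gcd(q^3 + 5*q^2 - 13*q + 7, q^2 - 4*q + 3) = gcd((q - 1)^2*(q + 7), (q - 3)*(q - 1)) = q - 1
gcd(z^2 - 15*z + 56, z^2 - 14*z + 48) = z - 8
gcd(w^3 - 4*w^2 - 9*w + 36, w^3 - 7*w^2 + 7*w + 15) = w - 3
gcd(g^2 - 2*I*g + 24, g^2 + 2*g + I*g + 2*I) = 1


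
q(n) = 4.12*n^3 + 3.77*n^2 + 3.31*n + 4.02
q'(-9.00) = 936.61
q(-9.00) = -2723.88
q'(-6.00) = 403.03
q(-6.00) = -770.04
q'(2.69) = 113.03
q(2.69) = 120.40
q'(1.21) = 30.53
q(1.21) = 20.84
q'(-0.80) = 5.19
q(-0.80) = 1.68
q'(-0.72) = 4.29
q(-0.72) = 2.05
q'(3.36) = 168.18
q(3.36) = 213.99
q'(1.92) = 63.35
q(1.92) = 53.43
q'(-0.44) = 2.39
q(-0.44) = 2.94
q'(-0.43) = 2.35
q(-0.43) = 2.97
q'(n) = 12.36*n^2 + 7.54*n + 3.31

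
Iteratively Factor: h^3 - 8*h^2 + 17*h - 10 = (h - 1)*(h^2 - 7*h + 10) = (h - 2)*(h - 1)*(h - 5)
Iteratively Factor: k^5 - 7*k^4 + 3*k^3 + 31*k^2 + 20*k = (k - 5)*(k^4 - 2*k^3 - 7*k^2 - 4*k) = (k - 5)*(k + 1)*(k^3 - 3*k^2 - 4*k) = k*(k - 5)*(k + 1)*(k^2 - 3*k - 4) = k*(k - 5)*(k + 1)^2*(k - 4)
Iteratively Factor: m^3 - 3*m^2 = (m)*(m^2 - 3*m) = m*(m - 3)*(m)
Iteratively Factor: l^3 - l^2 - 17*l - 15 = (l + 3)*(l^2 - 4*l - 5) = (l + 1)*(l + 3)*(l - 5)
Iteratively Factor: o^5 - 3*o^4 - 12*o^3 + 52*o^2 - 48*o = (o + 4)*(o^4 - 7*o^3 + 16*o^2 - 12*o) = (o - 2)*(o + 4)*(o^3 - 5*o^2 + 6*o) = o*(o - 2)*(o + 4)*(o^2 - 5*o + 6) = o*(o - 3)*(o - 2)*(o + 4)*(o - 2)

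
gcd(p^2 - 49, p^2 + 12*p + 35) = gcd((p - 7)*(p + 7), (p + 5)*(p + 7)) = p + 7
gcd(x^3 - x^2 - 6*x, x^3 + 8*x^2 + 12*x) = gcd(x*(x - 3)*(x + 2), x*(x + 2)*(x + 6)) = x^2 + 2*x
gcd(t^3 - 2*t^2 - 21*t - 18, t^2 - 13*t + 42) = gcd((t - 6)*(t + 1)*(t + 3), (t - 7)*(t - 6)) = t - 6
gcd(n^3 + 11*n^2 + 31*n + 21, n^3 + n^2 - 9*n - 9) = n^2 + 4*n + 3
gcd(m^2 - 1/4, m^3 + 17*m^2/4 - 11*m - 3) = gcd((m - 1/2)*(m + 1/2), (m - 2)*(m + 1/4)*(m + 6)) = 1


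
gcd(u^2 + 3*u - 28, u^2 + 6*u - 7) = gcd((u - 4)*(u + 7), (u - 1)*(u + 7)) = u + 7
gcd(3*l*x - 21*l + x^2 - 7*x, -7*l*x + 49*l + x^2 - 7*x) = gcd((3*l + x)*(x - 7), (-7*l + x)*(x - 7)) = x - 7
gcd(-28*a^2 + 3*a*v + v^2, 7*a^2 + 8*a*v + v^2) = 7*a + v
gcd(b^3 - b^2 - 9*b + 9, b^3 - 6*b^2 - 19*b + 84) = b - 3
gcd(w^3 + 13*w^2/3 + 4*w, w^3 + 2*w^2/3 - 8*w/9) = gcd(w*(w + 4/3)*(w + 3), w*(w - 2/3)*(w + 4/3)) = w^2 + 4*w/3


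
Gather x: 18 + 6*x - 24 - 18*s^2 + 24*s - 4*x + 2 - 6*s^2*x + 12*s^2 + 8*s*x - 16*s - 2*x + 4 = -6*s^2 + 8*s + x*(-6*s^2 + 8*s)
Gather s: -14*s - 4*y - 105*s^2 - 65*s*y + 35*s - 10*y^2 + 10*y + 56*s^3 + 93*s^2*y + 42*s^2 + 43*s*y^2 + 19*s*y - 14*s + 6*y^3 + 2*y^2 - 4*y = 56*s^3 + s^2*(93*y - 63) + s*(43*y^2 - 46*y + 7) + 6*y^3 - 8*y^2 + 2*y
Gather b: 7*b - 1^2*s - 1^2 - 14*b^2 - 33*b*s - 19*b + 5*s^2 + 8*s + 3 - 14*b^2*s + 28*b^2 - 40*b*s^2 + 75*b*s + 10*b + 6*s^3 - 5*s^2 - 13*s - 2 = b^2*(14 - 14*s) + b*(-40*s^2 + 42*s - 2) + 6*s^3 - 6*s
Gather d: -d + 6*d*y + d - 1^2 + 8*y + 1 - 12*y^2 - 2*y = 6*d*y - 12*y^2 + 6*y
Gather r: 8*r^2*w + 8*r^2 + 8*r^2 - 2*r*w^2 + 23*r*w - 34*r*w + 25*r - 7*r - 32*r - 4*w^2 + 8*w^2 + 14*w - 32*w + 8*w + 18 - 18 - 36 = r^2*(8*w + 16) + r*(-2*w^2 - 11*w - 14) + 4*w^2 - 10*w - 36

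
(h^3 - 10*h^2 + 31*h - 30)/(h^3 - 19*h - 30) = (h^2 - 5*h + 6)/(h^2 + 5*h + 6)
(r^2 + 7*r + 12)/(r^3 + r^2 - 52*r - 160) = (r + 3)/(r^2 - 3*r - 40)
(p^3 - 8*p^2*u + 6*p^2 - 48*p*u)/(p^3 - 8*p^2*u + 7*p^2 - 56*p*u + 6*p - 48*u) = p/(p + 1)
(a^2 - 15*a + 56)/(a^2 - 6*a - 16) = (a - 7)/(a + 2)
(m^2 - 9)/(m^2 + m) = (m^2 - 9)/(m*(m + 1))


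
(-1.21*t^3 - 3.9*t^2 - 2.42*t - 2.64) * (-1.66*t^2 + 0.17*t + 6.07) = 2.0086*t^5 + 6.2683*t^4 - 3.9905*t^3 - 19.702*t^2 - 15.1382*t - 16.0248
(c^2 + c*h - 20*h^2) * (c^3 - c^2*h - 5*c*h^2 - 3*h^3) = c^5 - 26*c^3*h^2 + 12*c^2*h^3 + 97*c*h^4 + 60*h^5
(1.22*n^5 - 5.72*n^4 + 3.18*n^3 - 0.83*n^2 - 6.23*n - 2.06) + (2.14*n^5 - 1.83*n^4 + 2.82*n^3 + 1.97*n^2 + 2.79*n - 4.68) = 3.36*n^5 - 7.55*n^4 + 6.0*n^3 + 1.14*n^2 - 3.44*n - 6.74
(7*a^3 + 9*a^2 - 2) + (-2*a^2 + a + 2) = 7*a^3 + 7*a^2 + a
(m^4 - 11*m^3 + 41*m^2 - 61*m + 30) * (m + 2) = m^5 - 9*m^4 + 19*m^3 + 21*m^2 - 92*m + 60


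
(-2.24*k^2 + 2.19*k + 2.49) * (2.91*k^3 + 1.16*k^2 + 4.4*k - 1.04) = -6.5184*k^5 + 3.7745*k^4 - 0.069700000000001*k^3 + 14.854*k^2 + 8.6784*k - 2.5896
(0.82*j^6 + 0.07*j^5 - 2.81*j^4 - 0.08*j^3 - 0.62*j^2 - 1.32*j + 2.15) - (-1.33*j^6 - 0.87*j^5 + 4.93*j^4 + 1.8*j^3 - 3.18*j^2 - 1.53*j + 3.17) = 2.15*j^6 + 0.94*j^5 - 7.74*j^4 - 1.88*j^3 + 2.56*j^2 + 0.21*j - 1.02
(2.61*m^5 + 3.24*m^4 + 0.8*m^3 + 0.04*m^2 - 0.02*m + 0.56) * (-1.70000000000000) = -4.437*m^5 - 5.508*m^4 - 1.36*m^3 - 0.068*m^2 + 0.034*m - 0.952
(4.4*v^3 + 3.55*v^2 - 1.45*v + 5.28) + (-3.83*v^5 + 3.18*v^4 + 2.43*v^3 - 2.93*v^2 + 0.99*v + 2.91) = -3.83*v^5 + 3.18*v^4 + 6.83*v^3 + 0.62*v^2 - 0.46*v + 8.19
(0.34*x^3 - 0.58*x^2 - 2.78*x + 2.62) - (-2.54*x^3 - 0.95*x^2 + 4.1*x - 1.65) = 2.88*x^3 + 0.37*x^2 - 6.88*x + 4.27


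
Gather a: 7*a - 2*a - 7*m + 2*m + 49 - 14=5*a - 5*m + 35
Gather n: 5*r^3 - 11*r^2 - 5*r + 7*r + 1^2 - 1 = 5*r^3 - 11*r^2 + 2*r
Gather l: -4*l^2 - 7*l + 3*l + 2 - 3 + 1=-4*l^2 - 4*l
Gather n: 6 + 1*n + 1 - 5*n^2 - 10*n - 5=-5*n^2 - 9*n + 2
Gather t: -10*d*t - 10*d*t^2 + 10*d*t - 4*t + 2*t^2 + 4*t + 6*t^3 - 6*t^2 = 6*t^3 + t^2*(-10*d - 4)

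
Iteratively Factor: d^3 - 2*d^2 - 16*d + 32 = (d - 4)*(d^2 + 2*d - 8) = (d - 4)*(d - 2)*(d + 4)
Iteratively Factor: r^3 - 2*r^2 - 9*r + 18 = (r - 3)*(r^2 + r - 6) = (r - 3)*(r + 3)*(r - 2)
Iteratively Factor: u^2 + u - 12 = (u + 4)*(u - 3)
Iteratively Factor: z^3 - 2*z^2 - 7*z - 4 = (z + 1)*(z^2 - 3*z - 4) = (z + 1)^2*(z - 4)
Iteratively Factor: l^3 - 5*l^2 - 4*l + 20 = (l - 5)*(l^2 - 4) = (l - 5)*(l - 2)*(l + 2)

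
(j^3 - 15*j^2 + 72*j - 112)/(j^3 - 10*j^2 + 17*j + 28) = (j - 4)/(j + 1)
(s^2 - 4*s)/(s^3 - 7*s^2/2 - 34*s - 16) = 2*s*(4 - s)/(-2*s^3 + 7*s^2 + 68*s + 32)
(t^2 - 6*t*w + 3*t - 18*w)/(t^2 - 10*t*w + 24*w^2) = (t + 3)/(t - 4*w)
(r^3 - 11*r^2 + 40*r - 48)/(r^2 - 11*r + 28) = (r^2 - 7*r + 12)/(r - 7)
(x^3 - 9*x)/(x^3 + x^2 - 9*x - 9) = x/(x + 1)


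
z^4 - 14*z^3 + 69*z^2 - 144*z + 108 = (z - 6)*(z - 3)^2*(z - 2)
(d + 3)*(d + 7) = d^2 + 10*d + 21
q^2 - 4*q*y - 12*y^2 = (q - 6*y)*(q + 2*y)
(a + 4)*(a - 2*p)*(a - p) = a^3 - 3*a^2*p + 4*a^2 + 2*a*p^2 - 12*a*p + 8*p^2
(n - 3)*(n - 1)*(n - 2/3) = n^3 - 14*n^2/3 + 17*n/3 - 2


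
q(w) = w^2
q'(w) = 2*w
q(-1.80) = 3.24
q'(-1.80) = -3.60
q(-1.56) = 2.43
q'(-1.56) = -3.12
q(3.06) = 9.36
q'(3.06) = 6.12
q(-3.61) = 13.03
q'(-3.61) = -7.22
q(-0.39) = 0.15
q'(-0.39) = -0.78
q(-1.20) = 1.44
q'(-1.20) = -2.40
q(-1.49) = 2.22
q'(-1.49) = -2.98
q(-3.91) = 15.29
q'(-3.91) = -7.82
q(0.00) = 0.00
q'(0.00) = 0.00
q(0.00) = 0.00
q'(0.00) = 0.00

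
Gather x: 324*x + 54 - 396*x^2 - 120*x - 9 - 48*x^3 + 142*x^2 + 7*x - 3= -48*x^3 - 254*x^2 + 211*x + 42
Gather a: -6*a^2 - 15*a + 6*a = -6*a^2 - 9*a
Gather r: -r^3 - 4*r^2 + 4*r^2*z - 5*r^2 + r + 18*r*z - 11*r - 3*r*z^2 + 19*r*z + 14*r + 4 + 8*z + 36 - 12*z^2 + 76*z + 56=-r^3 + r^2*(4*z - 9) + r*(-3*z^2 + 37*z + 4) - 12*z^2 + 84*z + 96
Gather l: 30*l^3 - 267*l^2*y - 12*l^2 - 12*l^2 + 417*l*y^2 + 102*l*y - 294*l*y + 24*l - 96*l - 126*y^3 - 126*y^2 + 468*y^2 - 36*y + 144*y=30*l^3 + l^2*(-267*y - 24) + l*(417*y^2 - 192*y - 72) - 126*y^3 + 342*y^2 + 108*y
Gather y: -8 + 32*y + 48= 32*y + 40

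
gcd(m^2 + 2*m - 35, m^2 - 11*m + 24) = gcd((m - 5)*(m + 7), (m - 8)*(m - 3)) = 1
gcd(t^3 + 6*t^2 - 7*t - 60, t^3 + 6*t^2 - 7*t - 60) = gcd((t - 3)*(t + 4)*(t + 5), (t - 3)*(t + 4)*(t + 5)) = t^3 + 6*t^2 - 7*t - 60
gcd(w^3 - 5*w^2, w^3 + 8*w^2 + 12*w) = w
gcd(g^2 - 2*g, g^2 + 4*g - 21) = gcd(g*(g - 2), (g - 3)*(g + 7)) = 1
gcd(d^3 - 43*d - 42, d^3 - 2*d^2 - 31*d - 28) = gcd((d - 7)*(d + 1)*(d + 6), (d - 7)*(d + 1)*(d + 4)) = d^2 - 6*d - 7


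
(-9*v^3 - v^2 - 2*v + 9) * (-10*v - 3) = 90*v^4 + 37*v^3 + 23*v^2 - 84*v - 27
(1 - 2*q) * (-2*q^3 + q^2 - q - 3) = 4*q^4 - 4*q^3 + 3*q^2 + 5*q - 3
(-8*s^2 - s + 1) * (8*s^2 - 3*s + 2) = -64*s^4 + 16*s^3 - 5*s^2 - 5*s + 2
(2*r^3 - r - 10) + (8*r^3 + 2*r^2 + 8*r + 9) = 10*r^3 + 2*r^2 + 7*r - 1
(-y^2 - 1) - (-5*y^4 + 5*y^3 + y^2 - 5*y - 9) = 5*y^4 - 5*y^3 - 2*y^2 + 5*y + 8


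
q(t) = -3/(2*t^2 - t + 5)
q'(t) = -3*(1 - 4*t)/(2*t^2 - t + 5)^2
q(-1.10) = -0.35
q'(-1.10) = -0.22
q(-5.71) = -0.04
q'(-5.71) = -0.01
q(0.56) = -0.59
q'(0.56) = 0.14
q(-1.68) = -0.24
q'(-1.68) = -0.15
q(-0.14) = -0.58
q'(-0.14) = -0.17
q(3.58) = -0.11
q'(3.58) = 0.05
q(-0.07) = -0.59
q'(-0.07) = -0.15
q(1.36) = -0.41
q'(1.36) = 0.25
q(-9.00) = -0.02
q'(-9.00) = 0.00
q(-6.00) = -0.04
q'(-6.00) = -0.01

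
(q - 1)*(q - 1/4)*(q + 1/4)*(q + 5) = q^4 + 4*q^3 - 81*q^2/16 - q/4 + 5/16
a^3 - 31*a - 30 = (a - 6)*(a + 1)*(a + 5)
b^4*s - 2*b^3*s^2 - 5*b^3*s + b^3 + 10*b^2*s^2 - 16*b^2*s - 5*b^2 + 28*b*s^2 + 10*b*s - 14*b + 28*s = (b - 7)*(b + 2)*(b - 2*s)*(b*s + 1)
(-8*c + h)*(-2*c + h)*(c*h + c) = 16*c^3*h + 16*c^3 - 10*c^2*h^2 - 10*c^2*h + c*h^3 + c*h^2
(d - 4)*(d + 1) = d^2 - 3*d - 4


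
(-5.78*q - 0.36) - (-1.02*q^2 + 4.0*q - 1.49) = 1.02*q^2 - 9.78*q + 1.13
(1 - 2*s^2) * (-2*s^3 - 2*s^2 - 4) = 4*s^5 + 4*s^4 - 2*s^3 + 6*s^2 - 4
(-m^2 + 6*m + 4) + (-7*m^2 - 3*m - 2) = -8*m^2 + 3*m + 2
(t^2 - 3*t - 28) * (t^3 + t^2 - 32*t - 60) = t^5 - 2*t^4 - 63*t^3 + 8*t^2 + 1076*t + 1680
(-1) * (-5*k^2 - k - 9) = 5*k^2 + k + 9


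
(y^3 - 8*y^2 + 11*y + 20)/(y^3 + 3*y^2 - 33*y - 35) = (y - 4)/(y + 7)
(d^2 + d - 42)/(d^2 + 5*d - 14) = (d - 6)/(d - 2)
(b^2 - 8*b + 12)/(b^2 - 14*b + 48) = (b - 2)/(b - 8)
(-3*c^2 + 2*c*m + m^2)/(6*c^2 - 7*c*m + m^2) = (-3*c - m)/(6*c - m)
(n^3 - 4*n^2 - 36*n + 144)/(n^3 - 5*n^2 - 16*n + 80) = (n^2 - 36)/(n^2 - n - 20)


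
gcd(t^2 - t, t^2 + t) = t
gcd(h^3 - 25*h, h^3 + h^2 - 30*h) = h^2 - 5*h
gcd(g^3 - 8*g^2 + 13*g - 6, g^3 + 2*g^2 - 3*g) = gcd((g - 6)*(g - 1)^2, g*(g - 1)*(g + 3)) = g - 1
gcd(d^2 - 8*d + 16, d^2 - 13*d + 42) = 1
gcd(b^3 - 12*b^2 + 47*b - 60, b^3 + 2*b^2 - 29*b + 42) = b - 3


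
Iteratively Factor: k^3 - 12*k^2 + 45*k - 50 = (k - 5)*(k^2 - 7*k + 10) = (k - 5)*(k - 2)*(k - 5)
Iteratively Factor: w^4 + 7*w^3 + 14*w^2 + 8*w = (w)*(w^3 + 7*w^2 + 14*w + 8) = w*(w + 2)*(w^2 + 5*w + 4) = w*(w + 2)*(w + 4)*(w + 1)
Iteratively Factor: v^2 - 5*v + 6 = (v - 3)*(v - 2)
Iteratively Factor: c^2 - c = (c - 1)*(c)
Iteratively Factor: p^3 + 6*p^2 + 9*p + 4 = (p + 4)*(p^2 + 2*p + 1) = (p + 1)*(p + 4)*(p + 1)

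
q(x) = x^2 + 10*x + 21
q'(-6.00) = -2.00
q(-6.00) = -3.00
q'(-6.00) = -2.00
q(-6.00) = -3.00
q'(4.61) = 19.22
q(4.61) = 88.35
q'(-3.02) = 3.96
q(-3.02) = -0.08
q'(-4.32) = 1.36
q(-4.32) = -3.54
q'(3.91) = 17.82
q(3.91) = 75.39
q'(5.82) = 21.64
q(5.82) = 113.07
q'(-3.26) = 3.48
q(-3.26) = -0.97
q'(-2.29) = 5.42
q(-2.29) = 3.34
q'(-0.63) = 8.74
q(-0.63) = 15.10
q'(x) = 2*x + 10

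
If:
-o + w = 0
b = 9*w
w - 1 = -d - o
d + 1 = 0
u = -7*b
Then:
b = 9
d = -1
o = 1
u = -63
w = 1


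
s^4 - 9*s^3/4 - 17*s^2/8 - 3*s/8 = s*(s - 3)*(s + 1/4)*(s + 1/2)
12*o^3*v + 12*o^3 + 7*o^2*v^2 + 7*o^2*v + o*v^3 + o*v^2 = (3*o + v)*(4*o + v)*(o*v + o)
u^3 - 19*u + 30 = (u - 3)*(u - 2)*(u + 5)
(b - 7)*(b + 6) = b^2 - b - 42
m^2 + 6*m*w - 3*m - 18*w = (m - 3)*(m + 6*w)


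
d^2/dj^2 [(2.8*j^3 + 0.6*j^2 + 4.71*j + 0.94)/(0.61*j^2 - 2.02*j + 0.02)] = (27.765742*j^3 + 1.376004*j^2 - 7.28766000000001*j + 8.029264)/(0.226981*j^6 - 2.254926*j^5 + 7.489458*j^4 - 8.390272*j^3 + 0.245556*j^2 - 0.002424*j + 8.0e-6)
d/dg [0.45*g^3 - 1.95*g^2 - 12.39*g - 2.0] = 1.35*g^2 - 3.9*g - 12.39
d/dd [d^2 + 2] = 2*d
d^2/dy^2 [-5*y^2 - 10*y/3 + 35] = -10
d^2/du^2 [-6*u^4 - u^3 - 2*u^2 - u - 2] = -72*u^2 - 6*u - 4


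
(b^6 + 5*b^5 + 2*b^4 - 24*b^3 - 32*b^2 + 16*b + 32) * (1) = b^6 + 5*b^5 + 2*b^4 - 24*b^3 - 32*b^2 + 16*b + 32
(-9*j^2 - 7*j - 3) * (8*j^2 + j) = -72*j^4 - 65*j^3 - 31*j^2 - 3*j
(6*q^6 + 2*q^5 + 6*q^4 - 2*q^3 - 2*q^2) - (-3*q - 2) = 6*q^6 + 2*q^5 + 6*q^4 - 2*q^3 - 2*q^2 + 3*q + 2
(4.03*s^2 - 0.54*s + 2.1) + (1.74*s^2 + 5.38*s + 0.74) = 5.77*s^2 + 4.84*s + 2.84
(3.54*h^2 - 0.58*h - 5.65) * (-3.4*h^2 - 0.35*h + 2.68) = -12.036*h^4 + 0.733*h^3 + 28.9002*h^2 + 0.4231*h - 15.142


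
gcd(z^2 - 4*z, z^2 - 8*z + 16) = z - 4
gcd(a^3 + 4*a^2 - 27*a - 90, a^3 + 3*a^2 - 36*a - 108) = a^2 + 9*a + 18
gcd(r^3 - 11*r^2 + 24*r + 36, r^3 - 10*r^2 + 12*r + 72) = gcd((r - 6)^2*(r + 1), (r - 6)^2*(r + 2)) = r^2 - 12*r + 36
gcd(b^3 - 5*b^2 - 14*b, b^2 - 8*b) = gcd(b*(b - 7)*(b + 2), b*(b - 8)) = b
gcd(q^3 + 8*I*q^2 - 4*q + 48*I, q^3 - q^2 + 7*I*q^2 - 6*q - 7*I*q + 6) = q + 6*I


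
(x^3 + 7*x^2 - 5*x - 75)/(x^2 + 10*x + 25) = x - 3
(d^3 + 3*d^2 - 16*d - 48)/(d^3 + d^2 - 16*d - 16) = (d + 3)/(d + 1)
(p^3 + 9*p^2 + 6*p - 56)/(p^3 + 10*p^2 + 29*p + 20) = (p^2 + 5*p - 14)/(p^2 + 6*p + 5)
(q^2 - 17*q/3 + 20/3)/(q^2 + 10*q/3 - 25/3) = (q - 4)/(q + 5)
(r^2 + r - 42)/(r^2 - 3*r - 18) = (r + 7)/(r + 3)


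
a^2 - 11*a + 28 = (a - 7)*(a - 4)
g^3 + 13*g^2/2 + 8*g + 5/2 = (g + 1/2)*(g + 1)*(g + 5)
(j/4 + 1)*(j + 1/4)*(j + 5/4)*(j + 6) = j^4/4 + 23*j^3/8 + 629*j^2/64 + 313*j/32 + 15/8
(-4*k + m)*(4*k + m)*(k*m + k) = -16*k^3*m - 16*k^3 + k*m^3 + k*m^2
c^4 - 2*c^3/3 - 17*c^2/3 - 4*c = c*(c - 3)*(c + 1)*(c + 4/3)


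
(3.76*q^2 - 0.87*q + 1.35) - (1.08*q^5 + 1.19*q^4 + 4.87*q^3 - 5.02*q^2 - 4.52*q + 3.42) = -1.08*q^5 - 1.19*q^4 - 4.87*q^3 + 8.78*q^2 + 3.65*q - 2.07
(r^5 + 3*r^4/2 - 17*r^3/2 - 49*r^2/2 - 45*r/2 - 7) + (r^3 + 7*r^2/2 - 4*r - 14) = r^5 + 3*r^4/2 - 15*r^3/2 - 21*r^2 - 53*r/2 - 21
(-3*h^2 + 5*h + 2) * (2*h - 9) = -6*h^3 + 37*h^2 - 41*h - 18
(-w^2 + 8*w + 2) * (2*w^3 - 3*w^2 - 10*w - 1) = -2*w^5 + 19*w^4 - 10*w^3 - 85*w^2 - 28*w - 2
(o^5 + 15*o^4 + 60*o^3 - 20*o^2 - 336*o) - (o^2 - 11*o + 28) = o^5 + 15*o^4 + 60*o^3 - 21*o^2 - 325*o - 28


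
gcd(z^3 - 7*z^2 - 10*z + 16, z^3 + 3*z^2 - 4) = z^2 + z - 2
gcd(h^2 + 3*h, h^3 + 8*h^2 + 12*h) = h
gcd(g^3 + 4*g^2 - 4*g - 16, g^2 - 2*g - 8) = g + 2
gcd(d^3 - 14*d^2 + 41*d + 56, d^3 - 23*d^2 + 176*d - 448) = d^2 - 15*d + 56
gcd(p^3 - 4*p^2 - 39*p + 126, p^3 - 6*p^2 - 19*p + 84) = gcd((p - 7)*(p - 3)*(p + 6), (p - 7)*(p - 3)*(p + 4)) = p^2 - 10*p + 21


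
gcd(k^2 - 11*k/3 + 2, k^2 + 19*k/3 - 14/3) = k - 2/3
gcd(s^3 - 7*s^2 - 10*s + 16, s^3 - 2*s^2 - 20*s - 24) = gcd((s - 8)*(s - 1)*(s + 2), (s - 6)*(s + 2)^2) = s + 2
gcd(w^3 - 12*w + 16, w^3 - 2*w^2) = w - 2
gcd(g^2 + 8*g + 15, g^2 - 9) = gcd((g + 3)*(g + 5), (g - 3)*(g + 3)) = g + 3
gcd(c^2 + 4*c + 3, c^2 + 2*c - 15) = 1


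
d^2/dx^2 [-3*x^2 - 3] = -6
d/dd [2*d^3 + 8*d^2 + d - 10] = 6*d^2 + 16*d + 1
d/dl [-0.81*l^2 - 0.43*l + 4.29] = -1.62*l - 0.43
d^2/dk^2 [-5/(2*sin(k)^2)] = 5*(2*sin(k)^2 - 3)/sin(k)^4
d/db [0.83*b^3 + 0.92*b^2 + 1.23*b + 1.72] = 2.49*b^2 + 1.84*b + 1.23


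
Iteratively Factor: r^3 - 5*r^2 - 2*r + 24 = (r - 3)*(r^2 - 2*r - 8) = (r - 3)*(r + 2)*(r - 4)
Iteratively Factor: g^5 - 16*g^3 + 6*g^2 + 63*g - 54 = (g + 3)*(g^4 - 3*g^3 - 7*g^2 + 27*g - 18) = (g + 3)^2*(g^3 - 6*g^2 + 11*g - 6) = (g - 1)*(g + 3)^2*(g^2 - 5*g + 6) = (g - 3)*(g - 1)*(g + 3)^2*(g - 2)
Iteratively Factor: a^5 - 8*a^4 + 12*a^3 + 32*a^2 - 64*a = (a - 4)*(a^4 - 4*a^3 - 4*a^2 + 16*a) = a*(a - 4)*(a^3 - 4*a^2 - 4*a + 16) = a*(a - 4)*(a - 2)*(a^2 - 2*a - 8) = a*(a - 4)^2*(a - 2)*(a + 2)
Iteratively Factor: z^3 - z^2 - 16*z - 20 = (z + 2)*(z^2 - 3*z - 10) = (z + 2)^2*(z - 5)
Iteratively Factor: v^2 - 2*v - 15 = (v - 5)*(v + 3)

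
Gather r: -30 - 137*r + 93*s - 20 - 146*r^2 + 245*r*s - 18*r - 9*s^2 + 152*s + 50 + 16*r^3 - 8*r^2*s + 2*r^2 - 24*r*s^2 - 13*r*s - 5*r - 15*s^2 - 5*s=16*r^3 + r^2*(-8*s - 144) + r*(-24*s^2 + 232*s - 160) - 24*s^2 + 240*s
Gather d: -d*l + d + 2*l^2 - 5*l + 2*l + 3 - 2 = d*(1 - l) + 2*l^2 - 3*l + 1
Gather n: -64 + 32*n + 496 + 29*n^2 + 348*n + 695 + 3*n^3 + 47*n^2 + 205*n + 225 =3*n^3 + 76*n^2 + 585*n + 1352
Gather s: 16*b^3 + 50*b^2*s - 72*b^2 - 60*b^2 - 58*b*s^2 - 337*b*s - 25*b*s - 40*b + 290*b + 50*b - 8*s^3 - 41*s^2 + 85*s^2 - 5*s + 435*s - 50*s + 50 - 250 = 16*b^3 - 132*b^2 + 300*b - 8*s^3 + s^2*(44 - 58*b) + s*(50*b^2 - 362*b + 380) - 200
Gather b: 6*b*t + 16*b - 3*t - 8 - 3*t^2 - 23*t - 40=b*(6*t + 16) - 3*t^2 - 26*t - 48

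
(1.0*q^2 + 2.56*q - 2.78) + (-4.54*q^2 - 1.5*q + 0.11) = -3.54*q^2 + 1.06*q - 2.67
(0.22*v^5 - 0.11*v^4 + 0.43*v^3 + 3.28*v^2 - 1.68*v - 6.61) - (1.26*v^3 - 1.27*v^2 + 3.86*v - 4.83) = 0.22*v^5 - 0.11*v^4 - 0.83*v^3 + 4.55*v^2 - 5.54*v - 1.78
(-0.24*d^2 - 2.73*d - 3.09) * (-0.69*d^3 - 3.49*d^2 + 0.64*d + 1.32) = 0.1656*d^5 + 2.7213*d^4 + 11.5062*d^3 + 8.7201*d^2 - 5.5812*d - 4.0788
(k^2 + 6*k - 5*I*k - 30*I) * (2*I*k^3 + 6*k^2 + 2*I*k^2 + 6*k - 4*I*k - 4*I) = 2*I*k^5 + 16*k^4 + 14*I*k^4 + 112*k^3 - 22*I*k^3 + 76*k^2 - 238*I*k^2 - 140*k - 204*I*k - 120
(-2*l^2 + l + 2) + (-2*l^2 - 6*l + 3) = -4*l^2 - 5*l + 5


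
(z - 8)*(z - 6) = z^2 - 14*z + 48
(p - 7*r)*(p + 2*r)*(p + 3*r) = p^3 - 2*p^2*r - 29*p*r^2 - 42*r^3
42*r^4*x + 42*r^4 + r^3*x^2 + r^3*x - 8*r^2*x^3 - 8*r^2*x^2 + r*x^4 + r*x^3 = (-7*r + x)*(-3*r + x)*(2*r + x)*(r*x + r)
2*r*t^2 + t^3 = t^2*(2*r + t)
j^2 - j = j*(j - 1)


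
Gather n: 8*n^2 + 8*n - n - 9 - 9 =8*n^2 + 7*n - 18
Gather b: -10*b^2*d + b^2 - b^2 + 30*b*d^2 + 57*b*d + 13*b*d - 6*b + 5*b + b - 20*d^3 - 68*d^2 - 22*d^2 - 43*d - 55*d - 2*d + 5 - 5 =-10*b^2*d + b*(30*d^2 + 70*d) - 20*d^3 - 90*d^2 - 100*d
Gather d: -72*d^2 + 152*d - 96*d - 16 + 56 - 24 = -72*d^2 + 56*d + 16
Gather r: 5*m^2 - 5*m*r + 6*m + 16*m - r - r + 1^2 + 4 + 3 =5*m^2 + 22*m + r*(-5*m - 2) + 8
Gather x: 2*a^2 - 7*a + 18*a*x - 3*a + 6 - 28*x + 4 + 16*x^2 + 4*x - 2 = 2*a^2 - 10*a + 16*x^2 + x*(18*a - 24) + 8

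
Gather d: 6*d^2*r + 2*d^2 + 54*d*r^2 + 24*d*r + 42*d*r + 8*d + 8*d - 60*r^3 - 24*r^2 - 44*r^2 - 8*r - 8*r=d^2*(6*r + 2) + d*(54*r^2 + 66*r + 16) - 60*r^3 - 68*r^2 - 16*r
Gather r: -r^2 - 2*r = -r^2 - 2*r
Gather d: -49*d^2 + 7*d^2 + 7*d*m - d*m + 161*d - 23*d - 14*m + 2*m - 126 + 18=-42*d^2 + d*(6*m + 138) - 12*m - 108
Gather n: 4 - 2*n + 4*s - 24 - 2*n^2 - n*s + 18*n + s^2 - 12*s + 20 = -2*n^2 + n*(16 - s) + s^2 - 8*s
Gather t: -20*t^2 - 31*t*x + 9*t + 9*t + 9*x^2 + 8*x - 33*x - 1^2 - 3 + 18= -20*t^2 + t*(18 - 31*x) + 9*x^2 - 25*x + 14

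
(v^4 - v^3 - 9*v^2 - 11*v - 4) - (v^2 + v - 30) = v^4 - v^3 - 10*v^2 - 12*v + 26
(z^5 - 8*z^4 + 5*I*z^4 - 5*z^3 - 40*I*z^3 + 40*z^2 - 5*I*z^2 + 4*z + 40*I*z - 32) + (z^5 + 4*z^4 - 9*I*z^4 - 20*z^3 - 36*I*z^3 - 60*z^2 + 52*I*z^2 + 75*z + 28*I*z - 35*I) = 2*z^5 - 4*z^4 - 4*I*z^4 - 25*z^3 - 76*I*z^3 - 20*z^2 + 47*I*z^2 + 79*z + 68*I*z - 32 - 35*I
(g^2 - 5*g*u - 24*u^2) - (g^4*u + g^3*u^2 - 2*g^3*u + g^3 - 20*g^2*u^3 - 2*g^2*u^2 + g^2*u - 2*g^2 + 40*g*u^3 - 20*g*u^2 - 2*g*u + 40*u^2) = -g^4*u - g^3*u^2 + 2*g^3*u - g^3 + 20*g^2*u^3 + 2*g^2*u^2 - g^2*u + 3*g^2 - 40*g*u^3 + 20*g*u^2 - 3*g*u - 64*u^2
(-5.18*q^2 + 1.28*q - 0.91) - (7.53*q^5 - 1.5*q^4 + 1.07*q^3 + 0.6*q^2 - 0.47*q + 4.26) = -7.53*q^5 + 1.5*q^4 - 1.07*q^3 - 5.78*q^2 + 1.75*q - 5.17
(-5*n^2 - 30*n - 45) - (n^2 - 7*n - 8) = -6*n^2 - 23*n - 37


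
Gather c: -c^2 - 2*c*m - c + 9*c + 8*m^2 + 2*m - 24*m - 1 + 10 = -c^2 + c*(8 - 2*m) + 8*m^2 - 22*m + 9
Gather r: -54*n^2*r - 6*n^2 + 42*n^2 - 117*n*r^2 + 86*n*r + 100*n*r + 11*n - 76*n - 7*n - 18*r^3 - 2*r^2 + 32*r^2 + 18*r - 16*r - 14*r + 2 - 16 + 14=36*n^2 - 72*n - 18*r^3 + r^2*(30 - 117*n) + r*(-54*n^2 + 186*n - 12)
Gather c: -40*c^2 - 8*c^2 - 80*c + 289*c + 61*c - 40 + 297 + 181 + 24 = -48*c^2 + 270*c + 462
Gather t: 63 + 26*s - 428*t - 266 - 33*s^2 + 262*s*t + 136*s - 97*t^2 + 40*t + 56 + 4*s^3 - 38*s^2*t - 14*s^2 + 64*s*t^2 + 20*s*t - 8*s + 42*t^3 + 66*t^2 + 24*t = 4*s^3 - 47*s^2 + 154*s + 42*t^3 + t^2*(64*s - 31) + t*(-38*s^2 + 282*s - 364) - 147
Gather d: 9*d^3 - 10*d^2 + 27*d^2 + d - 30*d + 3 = 9*d^3 + 17*d^2 - 29*d + 3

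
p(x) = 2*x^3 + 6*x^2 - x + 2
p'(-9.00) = 377.00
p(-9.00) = -961.00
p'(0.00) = -1.00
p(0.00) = 2.00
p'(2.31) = 58.74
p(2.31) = 56.36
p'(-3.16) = 20.99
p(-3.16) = 1.96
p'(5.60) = 254.36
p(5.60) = 535.79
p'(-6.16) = 152.75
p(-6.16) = -231.66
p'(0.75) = 11.38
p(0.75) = 5.47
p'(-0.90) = -6.94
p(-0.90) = 6.30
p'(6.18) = 302.31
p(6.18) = 697.03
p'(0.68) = 9.93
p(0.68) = 4.72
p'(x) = 6*x^2 + 12*x - 1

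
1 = 1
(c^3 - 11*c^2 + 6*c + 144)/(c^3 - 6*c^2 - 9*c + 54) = (c - 8)/(c - 3)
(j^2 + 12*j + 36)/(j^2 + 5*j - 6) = (j + 6)/(j - 1)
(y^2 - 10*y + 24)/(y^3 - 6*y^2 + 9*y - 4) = (y - 6)/(y^2 - 2*y + 1)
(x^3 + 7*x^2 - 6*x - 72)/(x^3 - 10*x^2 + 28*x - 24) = (x^3 + 7*x^2 - 6*x - 72)/(x^3 - 10*x^2 + 28*x - 24)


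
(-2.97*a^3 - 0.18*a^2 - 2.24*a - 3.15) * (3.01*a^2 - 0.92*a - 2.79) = -8.9397*a^5 + 2.1906*a^4 + 1.7095*a^3 - 6.9185*a^2 + 9.1476*a + 8.7885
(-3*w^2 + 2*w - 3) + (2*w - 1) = -3*w^2 + 4*w - 4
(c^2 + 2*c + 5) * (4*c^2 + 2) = 4*c^4 + 8*c^3 + 22*c^2 + 4*c + 10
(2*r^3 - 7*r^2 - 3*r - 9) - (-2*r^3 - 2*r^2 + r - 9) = 4*r^3 - 5*r^2 - 4*r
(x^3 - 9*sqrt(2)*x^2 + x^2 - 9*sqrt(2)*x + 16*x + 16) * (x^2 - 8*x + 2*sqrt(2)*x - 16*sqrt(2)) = x^5 - 7*sqrt(2)*x^4 - 7*x^4 - 28*x^3 + 49*sqrt(2)*x^3 + 88*sqrt(2)*x^2 + 140*x^2 - 224*sqrt(2)*x + 160*x - 256*sqrt(2)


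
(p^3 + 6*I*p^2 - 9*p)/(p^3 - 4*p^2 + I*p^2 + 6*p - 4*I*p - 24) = p*(p + 3*I)/(p^2 - 2*p*(2 + I) + 8*I)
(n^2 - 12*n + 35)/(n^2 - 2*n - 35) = (n - 5)/(n + 5)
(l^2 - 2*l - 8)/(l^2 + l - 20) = (l + 2)/(l + 5)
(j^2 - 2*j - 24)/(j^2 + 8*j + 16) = (j - 6)/(j + 4)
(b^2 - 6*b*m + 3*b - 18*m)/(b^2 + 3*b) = (b - 6*m)/b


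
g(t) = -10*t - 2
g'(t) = -10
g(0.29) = -4.90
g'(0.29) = -10.00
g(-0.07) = -1.30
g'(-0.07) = -10.00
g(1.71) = -19.10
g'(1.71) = -10.00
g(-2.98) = 27.80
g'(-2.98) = -10.00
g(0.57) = -7.70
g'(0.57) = -10.00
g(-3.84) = 36.40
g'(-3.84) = -10.00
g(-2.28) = 20.80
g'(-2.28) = -10.00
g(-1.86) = 16.60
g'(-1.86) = -10.00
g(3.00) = -32.00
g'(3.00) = -10.00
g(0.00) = -2.00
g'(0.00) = -10.00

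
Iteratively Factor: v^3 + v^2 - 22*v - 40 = (v - 5)*(v^2 + 6*v + 8) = (v - 5)*(v + 2)*(v + 4)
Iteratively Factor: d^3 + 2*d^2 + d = (d)*(d^2 + 2*d + 1) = d*(d + 1)*(d + 1)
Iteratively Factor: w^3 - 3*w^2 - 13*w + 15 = (w - 5)*(w^2 + 2*w - 3) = (w - 5)*(w + 3)*(w - 1)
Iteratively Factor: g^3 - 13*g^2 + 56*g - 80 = (g - 5)*(g^2 - 8*g + 16) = (g - 5)*(g - 4)*(g - 4)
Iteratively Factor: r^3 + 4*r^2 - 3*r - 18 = (r - 2)*(r^2 + 6*r + 9) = (r - 2)*(r + 3)*(r + 3)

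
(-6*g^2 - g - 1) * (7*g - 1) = -42*g^3 - g^2 - 6*g + 1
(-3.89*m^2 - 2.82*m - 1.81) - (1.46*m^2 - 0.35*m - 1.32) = -5.35*m^2 - 2.47*m - 0.49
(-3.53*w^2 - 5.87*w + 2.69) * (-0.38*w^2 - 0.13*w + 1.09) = 1.3414*w^4 + 2.6895*w^3 - 4.1068*w^2 - 6.748*w + 2.9321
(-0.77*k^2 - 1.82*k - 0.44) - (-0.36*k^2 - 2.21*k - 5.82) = -0.41*k^2 + 0.39*k + 5.38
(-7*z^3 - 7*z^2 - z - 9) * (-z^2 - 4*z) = 7*z^5 + 35*z^4 + 29*z^3 + 13*z^2 + 36*z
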